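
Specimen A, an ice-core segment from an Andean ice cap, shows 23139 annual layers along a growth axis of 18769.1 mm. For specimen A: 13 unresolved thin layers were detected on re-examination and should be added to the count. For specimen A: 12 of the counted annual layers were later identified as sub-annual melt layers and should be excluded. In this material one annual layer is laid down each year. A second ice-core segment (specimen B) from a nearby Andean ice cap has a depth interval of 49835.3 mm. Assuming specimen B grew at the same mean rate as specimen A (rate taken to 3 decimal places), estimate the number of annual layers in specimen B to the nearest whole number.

61449 annual layers

Specimen A: correcting the raw count gives 23139 − 12 + 13 = 23140 true annual layers.
A: Extension rate ≈ 18769.1 / 23140 = 0.811 mm/year.
Specimen B: 49835.3 mm / 0.811 mm per year = 61449.20 years ≈ 61449 annual layers.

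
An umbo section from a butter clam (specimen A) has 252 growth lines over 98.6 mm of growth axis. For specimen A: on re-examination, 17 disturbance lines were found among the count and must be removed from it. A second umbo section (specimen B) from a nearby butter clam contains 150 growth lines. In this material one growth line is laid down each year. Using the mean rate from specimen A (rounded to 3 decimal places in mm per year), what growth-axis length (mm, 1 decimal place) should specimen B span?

63.0 mm

Specimen A: correcting the raw count gives 252 − 17 = 235 true growth lines.
A: Extension rate ≈ 98.6 / 235 = 0.420 mm/year.
Length of B = 0.420 × 150 = 63.0 mm.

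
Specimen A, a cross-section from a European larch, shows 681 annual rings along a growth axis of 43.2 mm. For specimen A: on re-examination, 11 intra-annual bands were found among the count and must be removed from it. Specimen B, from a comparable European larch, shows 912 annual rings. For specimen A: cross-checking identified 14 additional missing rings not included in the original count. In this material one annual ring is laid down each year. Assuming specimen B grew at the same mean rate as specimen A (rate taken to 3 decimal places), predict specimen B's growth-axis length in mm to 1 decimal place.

Specimen A: true annual ring count = 681 − 11 + 14 = 684.
A: Extension rate ≈ 43.2 / 684 = 0.063 mm/year.
For B, 0.063 mm/year × 912 years = 57.5 mm.

57.5 mm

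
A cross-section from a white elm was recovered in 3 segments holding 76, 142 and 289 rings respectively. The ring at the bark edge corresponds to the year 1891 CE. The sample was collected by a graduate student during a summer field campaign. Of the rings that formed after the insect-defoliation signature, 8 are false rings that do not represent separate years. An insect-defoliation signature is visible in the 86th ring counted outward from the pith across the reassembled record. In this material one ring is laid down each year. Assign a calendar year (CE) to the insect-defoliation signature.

Total rings = 76 + 142 + 289 = 507.
Between ring 86 and the bark edge there are 507 − 86 = 421 rings.
Removing the 8 false rings leaves 421 − 8 = 413 true rings beyond the insect-defoliation signature.
Counting back 413 years from 1891 CE places the insect-defoliation signature in 1891 − 413 = 1478 CE.

1478 CE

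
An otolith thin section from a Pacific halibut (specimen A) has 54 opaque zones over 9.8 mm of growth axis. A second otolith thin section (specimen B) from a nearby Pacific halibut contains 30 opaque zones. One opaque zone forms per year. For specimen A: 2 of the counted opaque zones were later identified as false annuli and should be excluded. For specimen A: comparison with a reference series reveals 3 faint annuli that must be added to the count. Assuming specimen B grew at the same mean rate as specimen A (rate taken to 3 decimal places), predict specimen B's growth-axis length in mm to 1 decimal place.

Specimen A: adjusted count: 54 − 2 + 3 = 55 opaque zones.
A: Extension rate ≈ 9.8 / 55 = 0.178 mm/yr.
For B, 0.178 mm/year × 30 years = 5.3 mm.

5.3 mm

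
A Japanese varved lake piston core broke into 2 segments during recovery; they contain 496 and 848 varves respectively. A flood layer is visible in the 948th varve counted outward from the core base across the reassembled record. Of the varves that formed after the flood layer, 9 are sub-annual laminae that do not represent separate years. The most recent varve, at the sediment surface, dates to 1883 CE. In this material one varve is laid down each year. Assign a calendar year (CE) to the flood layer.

Total varves = 496 + 848 = 1344.
The flood layer sits at varve 948 from the core base, so 1344 − 948 = 396 varves formed after it.
Removing the 9 false varves leaves 396 − 9 = 387 true varves beyond the flood layer.
Counting back 387 years from 1883 CE places the flood layer in 1883 − 387 = 1496 CE.

1496 CE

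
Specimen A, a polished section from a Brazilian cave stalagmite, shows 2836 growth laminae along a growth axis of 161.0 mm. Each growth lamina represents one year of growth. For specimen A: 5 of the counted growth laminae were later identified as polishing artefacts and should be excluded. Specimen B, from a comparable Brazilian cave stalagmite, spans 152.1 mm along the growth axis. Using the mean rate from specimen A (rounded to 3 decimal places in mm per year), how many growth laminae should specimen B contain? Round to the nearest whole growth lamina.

Specimen A: adjusted count: 2836 − 5 = 2831 growth laminae.
A: Extension rate ≈ 161.0 / 2831 = 0.057 mm/year.
For B, 152.1 / 0.057 = 2668.42 years ≈ 2668 growth laminae.

2668 growth laminae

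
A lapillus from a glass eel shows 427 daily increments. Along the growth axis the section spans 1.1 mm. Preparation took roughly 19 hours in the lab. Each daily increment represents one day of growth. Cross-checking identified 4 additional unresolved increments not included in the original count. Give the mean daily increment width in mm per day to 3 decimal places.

Adjusted count: 427 + 4 = 431 daily increments.
1.1 mm over 431 days gives 1.1 / 431 ≈ 0.003 mm per day.

0.003 mm per day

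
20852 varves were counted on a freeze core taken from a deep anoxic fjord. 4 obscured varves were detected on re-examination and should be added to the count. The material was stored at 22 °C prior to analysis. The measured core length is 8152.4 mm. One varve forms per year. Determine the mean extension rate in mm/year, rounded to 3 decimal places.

0.391 mm/year

True varve count = 20852 + 4 = 20856.
Mean rate = 8152.4 mm / 20856 years ≈ 0.391 mm/year.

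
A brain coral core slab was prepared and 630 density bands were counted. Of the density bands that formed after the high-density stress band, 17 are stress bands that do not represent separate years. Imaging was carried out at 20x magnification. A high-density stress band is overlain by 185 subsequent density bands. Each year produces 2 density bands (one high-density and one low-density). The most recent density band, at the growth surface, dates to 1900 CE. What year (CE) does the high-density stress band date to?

185 density bands post-date the high-density stress band.
Removing the 17 false density bands leaves 185 − 17 = 168 true density bands beyond the high-density stress band.
168 density bands at 2 per year is 168 / 2 = 84 years.
The density band at the growth surface is 1900 CE, so the high-density stress band dates to 1900 − 84 = 1816 CE.

1816 CE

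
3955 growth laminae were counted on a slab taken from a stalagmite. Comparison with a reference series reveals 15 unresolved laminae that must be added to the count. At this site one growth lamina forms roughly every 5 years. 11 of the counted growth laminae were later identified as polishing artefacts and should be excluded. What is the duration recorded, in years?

True growth lamina count = 3955 − 11 + 15 = 3959.
Multiplying by 5 years per growth lamina: 3959 × 5 = 19795 years.

19795 years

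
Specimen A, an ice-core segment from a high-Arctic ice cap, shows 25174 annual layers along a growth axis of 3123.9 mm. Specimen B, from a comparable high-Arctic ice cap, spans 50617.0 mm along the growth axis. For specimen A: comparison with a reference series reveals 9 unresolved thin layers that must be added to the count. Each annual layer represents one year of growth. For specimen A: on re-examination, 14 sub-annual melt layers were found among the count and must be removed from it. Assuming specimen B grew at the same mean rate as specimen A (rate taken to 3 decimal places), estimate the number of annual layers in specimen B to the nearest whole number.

408202 annual layers

Specimen A: true annual layer count = 25174 − 14 + 9 = 25169.
A: 3123.9 mm over 25169 years gives 3123.9 / 25169 ≈ 0.124 mm/year.
Specimen B: 50617.0 mm / 0.124 mm per year = 408201.61 years ≈ 408202 annual layers.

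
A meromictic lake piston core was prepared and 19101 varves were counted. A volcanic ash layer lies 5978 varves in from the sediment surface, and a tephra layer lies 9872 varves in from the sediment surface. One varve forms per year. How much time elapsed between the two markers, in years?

The two markers are separated by 9872 − 5978 = 3894 varves.
At one varve per year, 3894 years elapsed between them.

3894 years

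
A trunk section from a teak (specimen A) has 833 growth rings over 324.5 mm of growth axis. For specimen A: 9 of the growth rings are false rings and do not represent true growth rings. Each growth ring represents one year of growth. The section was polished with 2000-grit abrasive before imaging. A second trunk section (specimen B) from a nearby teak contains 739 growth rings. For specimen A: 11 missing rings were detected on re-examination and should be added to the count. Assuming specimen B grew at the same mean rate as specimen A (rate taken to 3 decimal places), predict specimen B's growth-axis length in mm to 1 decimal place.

287.5 mm

Specimen A: true growth ring count = 833 − 9 + 11 = 835.
A: Extension rate ≈ 324.5 / 835 = 0.389 mm per year.
For B, 0.389 mm/year × 739 years = 287.5 mm.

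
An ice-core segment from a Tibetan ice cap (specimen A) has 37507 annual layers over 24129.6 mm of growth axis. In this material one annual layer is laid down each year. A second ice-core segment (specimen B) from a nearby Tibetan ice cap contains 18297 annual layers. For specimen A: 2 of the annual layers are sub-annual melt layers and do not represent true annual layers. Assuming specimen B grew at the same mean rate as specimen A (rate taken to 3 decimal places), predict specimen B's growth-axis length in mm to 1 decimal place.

Specimen A: adjusted count: 37507 − 2 = 37505 annual layers.
A: Mean rate = 24129.6 mm / 37505 years ≈ 0.643 mm per year.
For B, 0.643 mm/year × 18297 years = 11765.0 mm.

11765.0 mm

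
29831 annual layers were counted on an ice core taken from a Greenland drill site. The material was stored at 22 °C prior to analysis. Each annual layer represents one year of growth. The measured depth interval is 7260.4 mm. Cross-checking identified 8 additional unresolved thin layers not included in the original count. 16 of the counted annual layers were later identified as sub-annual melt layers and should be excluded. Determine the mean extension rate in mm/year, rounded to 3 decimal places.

0.243 mm/year

Correcting the raw count gives 29831 − 16 + 8 = 29823 true annual layers.
Extension rate ≈ 7260.4 / 29823 = 0.243 mm/year.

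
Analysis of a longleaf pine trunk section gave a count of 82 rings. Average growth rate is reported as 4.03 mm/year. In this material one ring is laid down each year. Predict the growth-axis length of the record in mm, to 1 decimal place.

82 years of growth are recorded.
Predicted length = 4.03 mm/year × 82 years = 330.5 mm.

330.5 mm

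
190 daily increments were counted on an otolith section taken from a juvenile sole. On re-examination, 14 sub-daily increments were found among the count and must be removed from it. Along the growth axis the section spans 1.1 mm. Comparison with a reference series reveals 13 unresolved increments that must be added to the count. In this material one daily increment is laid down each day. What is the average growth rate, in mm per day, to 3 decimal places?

Correcting the raw count gives 190 − 14 + 13 = 189 true daily increments.
Mean rate = 1.1 mm / 189 days ≈ 0.006 mm per day.

0.006 mm per day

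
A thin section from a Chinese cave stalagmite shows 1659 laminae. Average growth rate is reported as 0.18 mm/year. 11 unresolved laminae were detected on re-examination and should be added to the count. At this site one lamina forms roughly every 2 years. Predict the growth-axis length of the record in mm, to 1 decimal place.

True lamina count = 1659 + 11 = 1670.
Multiplying by 2 years per lamina: 1670 × 2 = 3340 years.
Predicted length = 0.18 mm/year × 3340 years = 601.2 mm.

601.2 mm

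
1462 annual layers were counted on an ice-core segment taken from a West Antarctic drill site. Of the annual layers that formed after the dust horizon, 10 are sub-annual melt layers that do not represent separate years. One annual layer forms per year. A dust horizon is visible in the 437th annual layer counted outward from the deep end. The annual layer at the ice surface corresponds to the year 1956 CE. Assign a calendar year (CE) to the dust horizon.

The dust horizon sits at annual layer 437 from the deep end, so 1462 − 437 = 1025 annual layers formed after it.
1025 − 10 false = 1015 true annual layers after the dust horizon.
Counting back 1015 years from 1956 CE places the dust horizon in 1956 − 1015 = 941 CE.

941 CE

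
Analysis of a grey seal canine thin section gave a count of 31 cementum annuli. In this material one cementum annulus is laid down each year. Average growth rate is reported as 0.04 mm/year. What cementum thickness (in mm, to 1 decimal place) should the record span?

1.2 mm

31 years of growth are recorded.
31 years at 0.04 mm/year gives 0.04 × 31 = 1.2 mm.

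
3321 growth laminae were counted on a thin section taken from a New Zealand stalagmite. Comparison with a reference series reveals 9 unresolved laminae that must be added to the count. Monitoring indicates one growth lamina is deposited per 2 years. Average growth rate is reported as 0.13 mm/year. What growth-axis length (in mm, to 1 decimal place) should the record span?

865.8 mm

True growth lamina count = 3321 + 9 = 3330.
At 2 years per growth lamina, 3330 × 2 = 6660 years.
Predicted length = 0.13 mm/year × 6660 years = 865.8 mm.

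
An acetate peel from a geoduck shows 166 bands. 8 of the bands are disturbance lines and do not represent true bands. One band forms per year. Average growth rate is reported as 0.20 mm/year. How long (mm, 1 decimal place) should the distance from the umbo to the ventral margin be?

Adjusted count: 166 − 8 = 158 bands.
Length ≈ 0.20 × 158 = 31.6 mm.

31.6 mm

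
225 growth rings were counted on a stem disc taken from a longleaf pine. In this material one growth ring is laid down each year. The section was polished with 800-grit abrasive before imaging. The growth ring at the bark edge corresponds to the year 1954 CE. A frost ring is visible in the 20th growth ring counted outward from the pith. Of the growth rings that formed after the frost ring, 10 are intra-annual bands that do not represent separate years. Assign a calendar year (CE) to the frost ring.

Between growth ring 20 and the bark edge there are 225 − 20 = 205 growth rings.
Removing the 10 false growth rings leaves 205 − 10 = 195 true growth rings beyond the frost ring.
Counting back 195 years from 1954 CE places the frost ring in 1954 − 195 = 1759 CE.

1759 CE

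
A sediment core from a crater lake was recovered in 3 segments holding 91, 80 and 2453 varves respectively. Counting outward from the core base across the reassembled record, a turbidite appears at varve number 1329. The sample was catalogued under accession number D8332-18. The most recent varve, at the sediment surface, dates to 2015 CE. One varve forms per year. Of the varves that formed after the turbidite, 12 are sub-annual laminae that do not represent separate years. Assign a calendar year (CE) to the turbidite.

732 CE

Total varves = 91 + 80 + 2453 = 2624.
The turbidite sits at varve 1329 from the core base, so 2624 − 1329 = 1295 varves formed after it.
1295 − 12 false = 1283 true varves after the turbidite.
Counting back 1283 years from 2015 CE places the turbidite in 2015 − 1283 = 732 CE.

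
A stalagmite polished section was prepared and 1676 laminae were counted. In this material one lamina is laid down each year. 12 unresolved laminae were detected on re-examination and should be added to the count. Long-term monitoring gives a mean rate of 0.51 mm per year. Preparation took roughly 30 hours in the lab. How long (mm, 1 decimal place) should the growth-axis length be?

Correcting the raw count gives 1676 + 12 = 1688 true laminae.
1688 years at 0.51 mm/year gives 0.51 × 1688 = 860.9 mm.

860.9 mm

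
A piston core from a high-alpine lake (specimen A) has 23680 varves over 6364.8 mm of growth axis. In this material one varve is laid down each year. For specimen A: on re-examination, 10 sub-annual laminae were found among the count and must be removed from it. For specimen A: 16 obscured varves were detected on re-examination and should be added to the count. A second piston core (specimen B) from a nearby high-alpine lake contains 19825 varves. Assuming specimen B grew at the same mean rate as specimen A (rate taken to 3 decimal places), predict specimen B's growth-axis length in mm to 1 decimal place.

5332.9 mm

Specimen A: after corrections the count is 23680 − 10 + 16 = 23686 varves.
A: Mean rate = 6364.8 mm / 23686 years ≈ 0.269 mm/year.
For B, 0.269 mm/year × 19825 years = 5332.9 mm.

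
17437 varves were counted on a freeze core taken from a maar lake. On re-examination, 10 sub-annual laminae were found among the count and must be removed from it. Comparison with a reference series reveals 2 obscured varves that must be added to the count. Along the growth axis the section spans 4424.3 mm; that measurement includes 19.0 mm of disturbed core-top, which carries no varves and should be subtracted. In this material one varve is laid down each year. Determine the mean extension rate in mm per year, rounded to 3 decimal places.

0.253 mm per year

True varve count = 17437 − 10 + 2 = 17429.
Removing the 19.0 mm offcut leaves 4424.3 − 19.0 = 4405.3 mm.
Mean rate = 4405.3 mm / 17429 years ≈ 0.253 mm per year.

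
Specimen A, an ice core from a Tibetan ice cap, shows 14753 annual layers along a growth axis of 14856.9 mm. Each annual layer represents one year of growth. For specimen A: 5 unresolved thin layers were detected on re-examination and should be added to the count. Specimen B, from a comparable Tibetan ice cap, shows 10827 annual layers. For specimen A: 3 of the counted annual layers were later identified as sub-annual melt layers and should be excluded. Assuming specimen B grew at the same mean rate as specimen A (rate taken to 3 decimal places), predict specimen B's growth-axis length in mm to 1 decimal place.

10902.8 mm

Specimen A: correcting the raw count gives 14753 − 3 + 5 = 14755 true annual layers.
A: Extension rate ≈ 14856.9 / 14755 = 1.007 mm per year.
Length of B = 1.007 × 10827 = 10902.8 mm.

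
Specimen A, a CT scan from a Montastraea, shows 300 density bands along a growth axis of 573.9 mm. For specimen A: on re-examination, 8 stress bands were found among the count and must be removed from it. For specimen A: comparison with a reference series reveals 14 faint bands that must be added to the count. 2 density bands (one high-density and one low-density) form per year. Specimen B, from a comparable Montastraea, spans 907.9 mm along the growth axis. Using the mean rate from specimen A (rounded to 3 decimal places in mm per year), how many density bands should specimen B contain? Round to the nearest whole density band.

Specimen A: after corrections the count is 300 − 8 + 14 = 306 density bands.
Specimen A: with 2 density bands per year, 306 / 2 = 153 years.
A: Extension rate ≈ 573.9 / 153 = 3.751 mm/year.
For B, 907.9 / 3.751 = 242.04 years; at 2 density bands per year that is 242.04 × 2 ≈ 484 density bands.

484 density bands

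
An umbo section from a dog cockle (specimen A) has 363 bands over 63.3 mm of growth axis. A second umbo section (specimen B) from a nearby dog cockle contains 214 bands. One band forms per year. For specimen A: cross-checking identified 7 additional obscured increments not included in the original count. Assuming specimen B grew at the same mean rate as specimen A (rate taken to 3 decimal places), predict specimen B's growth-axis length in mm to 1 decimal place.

Specimen A: true band count = 363 + 7 = 370.
A: Mean rate = 63.3 mm / 370 years ≈ 0.171 mm/yr.
B's length ≈ 0.171 × 214 = 36.6 mm.

36.6 mm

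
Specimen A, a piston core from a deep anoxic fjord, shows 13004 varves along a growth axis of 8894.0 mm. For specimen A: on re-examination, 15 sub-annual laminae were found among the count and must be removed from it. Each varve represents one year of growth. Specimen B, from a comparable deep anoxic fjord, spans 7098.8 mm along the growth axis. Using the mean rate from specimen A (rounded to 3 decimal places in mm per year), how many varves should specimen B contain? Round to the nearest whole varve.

Specimen A: adjusted count: 13004 − 15 = 12989 varves.
A: Extension rate ≈ 8894.0 / 12989 = 0.685 mm per year.
Specimen B: 7098.8 mm / 0.685 mm per year = 10363.21 years ≈ 10363 varves.

10363 varves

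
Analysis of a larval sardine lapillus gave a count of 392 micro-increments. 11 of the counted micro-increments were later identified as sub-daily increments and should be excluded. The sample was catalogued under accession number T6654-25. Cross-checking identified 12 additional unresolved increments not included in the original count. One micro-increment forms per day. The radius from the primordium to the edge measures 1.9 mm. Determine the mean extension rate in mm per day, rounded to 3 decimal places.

True micro-increment count = 392 − 11 + 12 = 393.
Extension rate ≈ 1.9 / 393 = 0.005 mm per day.

0.005 mm per day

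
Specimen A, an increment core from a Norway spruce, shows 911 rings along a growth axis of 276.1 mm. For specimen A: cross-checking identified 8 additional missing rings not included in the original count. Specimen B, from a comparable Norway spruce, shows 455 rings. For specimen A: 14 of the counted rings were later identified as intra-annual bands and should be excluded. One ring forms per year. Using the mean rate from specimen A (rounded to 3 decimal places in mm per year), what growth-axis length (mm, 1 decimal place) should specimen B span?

Specimen A: true ring count = 911 − 14 + 8 = 905.
A: 276.1 mm over 905 years gives 276.1 / 905 ≈ 0.305 mm/yr.
Length of B = 0.305 × 455 = 138.8 mm.

138.8 mm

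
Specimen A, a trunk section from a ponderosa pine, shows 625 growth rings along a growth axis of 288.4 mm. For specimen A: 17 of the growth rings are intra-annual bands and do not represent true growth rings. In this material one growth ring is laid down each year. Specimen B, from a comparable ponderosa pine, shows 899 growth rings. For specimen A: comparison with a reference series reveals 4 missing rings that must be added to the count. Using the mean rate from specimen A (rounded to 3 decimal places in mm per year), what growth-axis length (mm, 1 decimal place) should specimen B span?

Specimen A: adjusted count: 625 − 17 + 4 = 612 growth rings.
A: Extension rate ≈ 288.4 / 612 = 0.471 mm/year.
B's length ≈ 0.471 × 899 = 423.4 mm.

423.4 mm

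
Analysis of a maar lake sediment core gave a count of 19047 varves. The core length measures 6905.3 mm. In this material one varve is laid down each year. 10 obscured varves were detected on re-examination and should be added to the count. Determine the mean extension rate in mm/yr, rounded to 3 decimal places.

0.362 mm/yr

Adjusted count: 19047 + 10 = 19057 varves.
Extension rate ≈ 6905.3 / 19057 = 0.362 mm/yr.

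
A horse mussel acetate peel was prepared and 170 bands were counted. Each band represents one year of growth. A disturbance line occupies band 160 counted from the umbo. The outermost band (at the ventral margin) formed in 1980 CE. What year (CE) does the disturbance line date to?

170 − 160 = 10 bands lie beyond the disturbance line toward the ventral margin.
1980 − 10 = 1970 CE.

1970 CE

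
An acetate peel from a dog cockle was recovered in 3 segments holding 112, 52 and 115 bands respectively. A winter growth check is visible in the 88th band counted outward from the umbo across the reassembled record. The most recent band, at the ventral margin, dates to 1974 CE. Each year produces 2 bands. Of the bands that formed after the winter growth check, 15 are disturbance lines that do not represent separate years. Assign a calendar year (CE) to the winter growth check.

Total bands = 112 + 52 + 115 = 279.
Between band 88 and the ventral margin there are 279 − 88 = 191 bands.
191 − 15 false = 176 true bands after the winter growth check.
With 2 bands per year, 176 / 2 = 88 years.
The band at the ventral margin is 1974 CE, so the winter growth check dates to 1974 − 88 = 1886 CE.

1886 CE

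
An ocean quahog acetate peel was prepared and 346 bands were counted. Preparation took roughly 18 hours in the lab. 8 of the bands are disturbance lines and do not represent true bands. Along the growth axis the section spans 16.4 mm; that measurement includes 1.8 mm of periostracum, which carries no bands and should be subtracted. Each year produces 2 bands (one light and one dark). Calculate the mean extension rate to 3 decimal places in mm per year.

Correcting the raw count gives 346 − 8 = 338 true bands.
With 2 bands per year, 338 / 2 = 169 years.
Removing the 1.8 mm offcut leaves 16.4 − 1.8 = 14.6 mm.
14.6 mm over 169 years gives 14.6 / 169 ≈ 0.086 mm per year.

0.086 mm per year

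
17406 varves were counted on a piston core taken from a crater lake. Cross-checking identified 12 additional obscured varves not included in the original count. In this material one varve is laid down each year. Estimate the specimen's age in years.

17418 yr

Adjusted count: 17406 + 12 = 17418 varves.
One varve per year makes the duration 17418 years.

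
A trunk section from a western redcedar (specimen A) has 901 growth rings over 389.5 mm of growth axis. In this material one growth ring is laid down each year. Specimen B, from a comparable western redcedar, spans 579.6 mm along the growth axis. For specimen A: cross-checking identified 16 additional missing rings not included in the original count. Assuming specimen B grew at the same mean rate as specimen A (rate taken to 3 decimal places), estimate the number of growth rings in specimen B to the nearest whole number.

1364 growth rings

Specimen A: adjusted count: 901 + 16 = 917 growth rings.
A: Mean rate = 389.5 mm / 917 years ≈ 0.425 mm/yr.
B spans 579.6 / 0.425 = 1363.76 years ≈ 1364 growth rings.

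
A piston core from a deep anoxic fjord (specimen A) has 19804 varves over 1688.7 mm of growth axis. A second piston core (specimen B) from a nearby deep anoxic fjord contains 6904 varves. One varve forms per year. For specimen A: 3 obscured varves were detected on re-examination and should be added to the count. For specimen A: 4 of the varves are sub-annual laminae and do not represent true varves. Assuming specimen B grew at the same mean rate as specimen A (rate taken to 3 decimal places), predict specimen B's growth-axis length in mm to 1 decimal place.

586.8 mm

Specimen A: after corrections the count is 19804 − 4 + 3 = 19803 varves.
A: 1688.7 mm over 19803 years gives 1688.7 / 19803 ≈ 0.085 mm per year.
For B, 0.085 mm/year × 6904 years = 586.8 mm.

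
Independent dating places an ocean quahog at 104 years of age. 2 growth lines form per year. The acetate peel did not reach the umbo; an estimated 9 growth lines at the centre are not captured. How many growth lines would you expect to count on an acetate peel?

199 growth lines

With 2 growth lines per year, 104 years would produce 104 × 2 = 208 growth lines.
Subtracting the 9 growth lines not captured gives 208 − 9 = 199 growth lines in the record.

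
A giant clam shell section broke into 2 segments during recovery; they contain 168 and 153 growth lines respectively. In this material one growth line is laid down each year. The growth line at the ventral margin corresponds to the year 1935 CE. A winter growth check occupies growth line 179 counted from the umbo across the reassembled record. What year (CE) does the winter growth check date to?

1793 CE

Total growth lines = 168 + 153 = 321.
321 − 179 = 142 growth lines lie beyond the winter growth check toward the ventral margin.
1935 − 142 = 1793 CE.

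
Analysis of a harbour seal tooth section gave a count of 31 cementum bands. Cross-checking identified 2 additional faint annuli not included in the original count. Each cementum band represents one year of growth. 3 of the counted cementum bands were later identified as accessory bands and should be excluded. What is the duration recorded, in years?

30 years

After corrections the count is 31 − 3 + 2 = 30 cementum bands.
With a one-to-one cementum band periodicity this is 30 years.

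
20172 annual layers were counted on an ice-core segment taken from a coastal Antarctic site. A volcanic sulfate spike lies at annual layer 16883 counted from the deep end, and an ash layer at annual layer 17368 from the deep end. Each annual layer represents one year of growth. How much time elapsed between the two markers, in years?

The two markers are separated by 17368 − 16883 = 485 annual layers.
One annual layer per year makes the interval 485 years.

485 years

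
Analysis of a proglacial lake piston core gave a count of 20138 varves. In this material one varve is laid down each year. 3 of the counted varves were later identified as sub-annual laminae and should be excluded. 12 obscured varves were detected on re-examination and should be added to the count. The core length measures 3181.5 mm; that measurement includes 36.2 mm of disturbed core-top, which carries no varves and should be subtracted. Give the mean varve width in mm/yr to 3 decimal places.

0.156 mm/yr

True varve count = 20138 − 3 + 12 = 20147.
The growth record spans 3181.5 − 36.2 = 3145.3 mm.
3145.3 mm over 20147 years gives 3145.3 / 20147 ≈ 0.156 mm/yr.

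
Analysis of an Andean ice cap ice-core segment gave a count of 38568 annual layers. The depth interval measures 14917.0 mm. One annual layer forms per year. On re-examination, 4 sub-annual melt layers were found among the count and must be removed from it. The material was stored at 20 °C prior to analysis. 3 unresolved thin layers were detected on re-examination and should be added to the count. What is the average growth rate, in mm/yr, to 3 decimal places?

0.387 mm/yr

Correcting the raw count gives 38568 − 4 + 3 = 38567 true annual layers.
Mean rate = 14917.0 mm / 38567 years ≈ 0.387 mm/yr.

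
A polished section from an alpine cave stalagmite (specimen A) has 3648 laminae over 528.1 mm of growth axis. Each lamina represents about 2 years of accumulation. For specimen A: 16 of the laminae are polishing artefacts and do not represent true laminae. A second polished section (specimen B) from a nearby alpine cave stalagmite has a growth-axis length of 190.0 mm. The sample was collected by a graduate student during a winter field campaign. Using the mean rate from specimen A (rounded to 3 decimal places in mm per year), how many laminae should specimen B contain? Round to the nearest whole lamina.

1301 laminae

Specimen A: true lamina count = 3648 − 16 = 3632.
Specimen A: at 2 years per lamina, 3632 × 2 = 7264 years.
A: 528.1 mm over 7264 years gives 528.1 / 7264 ≈ 0.073 mm/yr.
For B, 190.0 / 0.073 = 2602.74 years; at 2 years per lamina that is 2602.74 / 2 ≈ 1301 laminae.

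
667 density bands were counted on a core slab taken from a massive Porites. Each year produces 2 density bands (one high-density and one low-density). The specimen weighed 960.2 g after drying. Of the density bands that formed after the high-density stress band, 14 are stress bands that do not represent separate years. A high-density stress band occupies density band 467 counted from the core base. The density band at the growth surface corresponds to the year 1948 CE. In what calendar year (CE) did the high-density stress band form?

1855 CE

Between density band 467 and the growth surface there are 667 − 467 = 200 density bands.
Excluding 14 false density bands: 200 − 14 = 186.
186 density bands at 2 per year is 186 / 2 = 93 years.
Counting back 93 years from 1948 CE places the high-density stress band in 1948 − 93 = 1855 CE.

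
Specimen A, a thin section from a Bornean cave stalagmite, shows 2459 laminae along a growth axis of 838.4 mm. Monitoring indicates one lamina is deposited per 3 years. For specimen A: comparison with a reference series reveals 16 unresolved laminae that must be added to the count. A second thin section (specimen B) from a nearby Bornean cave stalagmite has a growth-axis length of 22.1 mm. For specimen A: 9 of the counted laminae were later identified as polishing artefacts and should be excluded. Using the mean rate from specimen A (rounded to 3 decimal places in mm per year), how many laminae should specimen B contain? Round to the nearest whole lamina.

65 laminae

Specimen A: true lamina count = 2459 − 9 + 16 = 2466.
Specimen A: 2466 laminae at 3 years each span 2466 × 3 = 7398 years.
A: 838.4 mm over 7398 years gives 838.4 / 7398 ≈ 0.113 mm/year.
For B, 22.1 / 0.113 = 195.58 years; at 3 years per lamina that is 195.58 / 3 ≈ 65 laminae.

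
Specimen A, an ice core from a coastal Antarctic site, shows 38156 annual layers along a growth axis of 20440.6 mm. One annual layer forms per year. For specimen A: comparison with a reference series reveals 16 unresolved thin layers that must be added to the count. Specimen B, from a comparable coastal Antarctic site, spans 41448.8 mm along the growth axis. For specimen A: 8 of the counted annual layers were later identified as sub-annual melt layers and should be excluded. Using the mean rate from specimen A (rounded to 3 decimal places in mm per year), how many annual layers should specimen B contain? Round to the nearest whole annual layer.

Specimen A: after corrections the count is 38156 − 8 + 16 = 38164 annual layers.
A: Mean rate = 20440.6 mm / 38164 years ≈ 0.536 mm per year.
For B, 41448.8 / 0.536 = 77329.85 years ≈ 77330 annual layers.

77330 annual layers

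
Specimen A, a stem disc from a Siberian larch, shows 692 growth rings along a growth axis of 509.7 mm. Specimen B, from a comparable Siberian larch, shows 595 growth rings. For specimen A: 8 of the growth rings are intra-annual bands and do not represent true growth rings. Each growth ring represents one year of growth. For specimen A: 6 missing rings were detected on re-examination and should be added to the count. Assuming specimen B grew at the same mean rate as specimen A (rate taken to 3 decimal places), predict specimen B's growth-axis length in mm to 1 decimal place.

439.7 mm

Specimen A: adjusted count: 692 − 8 + 6 = 690 growth rings.
A: Extension rate ≈ 509.7 / 690 = 0.739 mm/yr.
Length of B = 0.739 × 595 = 439.7 mm.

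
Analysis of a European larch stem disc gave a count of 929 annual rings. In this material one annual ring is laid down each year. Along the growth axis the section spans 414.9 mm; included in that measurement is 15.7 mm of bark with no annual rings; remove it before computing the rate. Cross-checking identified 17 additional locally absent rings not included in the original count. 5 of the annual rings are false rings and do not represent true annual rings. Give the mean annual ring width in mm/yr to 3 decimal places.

0.424 mm/yr

True annual ring count = 929 − 5 + 17 = 941.
Removing the 15.7 mm offcut leaves 414.9 − 15.7 = 399.2 mm.
399.2 mm over 941 years gives 399.2 / 941 ≈ 0.424 mm/yr.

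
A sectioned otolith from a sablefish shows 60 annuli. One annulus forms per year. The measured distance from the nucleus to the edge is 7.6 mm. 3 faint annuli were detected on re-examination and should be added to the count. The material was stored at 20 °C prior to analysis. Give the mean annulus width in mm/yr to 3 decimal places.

Adjusted count: 60 + 3 = 63 annuli.
Extension rate ≈ 7.6 / 63 = 0.121 mm/yr.

0.121 mm/yr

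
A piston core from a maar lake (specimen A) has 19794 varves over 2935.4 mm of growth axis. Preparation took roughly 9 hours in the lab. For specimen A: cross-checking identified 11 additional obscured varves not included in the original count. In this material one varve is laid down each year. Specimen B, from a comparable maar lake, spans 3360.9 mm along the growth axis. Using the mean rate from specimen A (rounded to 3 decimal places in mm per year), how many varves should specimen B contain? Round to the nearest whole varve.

22709 varves

Specimen A: correcting the raw count gives 19794 + 11 = 19805 true varves.
A: 2935.4 mm over 19805 years gives 2935.4 / 19805 ≈ 0.148 mm/year.
For B, 3360.9 / 0.148 = 22708.78 years ≈ 22709 varves.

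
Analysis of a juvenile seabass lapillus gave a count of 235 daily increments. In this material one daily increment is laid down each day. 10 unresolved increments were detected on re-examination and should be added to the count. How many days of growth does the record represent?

After corrections the count is 235 + 10 = 245 daily increments.
At one daily increment per day, that is 245 days.

245 days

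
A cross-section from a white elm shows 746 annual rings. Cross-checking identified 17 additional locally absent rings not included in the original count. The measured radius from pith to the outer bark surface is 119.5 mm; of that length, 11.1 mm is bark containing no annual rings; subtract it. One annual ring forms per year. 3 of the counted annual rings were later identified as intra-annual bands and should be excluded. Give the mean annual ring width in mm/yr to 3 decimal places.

Correcting the raw count gives 746 − 3 + 17 = 760 true annual rings.
Removing the 11.1 mm offcut leaves 119.5 − 11.1 = 108.4 mm.
Mean rate = 108.4 mm / 760 years ≈ 0.143 mm/yr.

0.143 mm/yr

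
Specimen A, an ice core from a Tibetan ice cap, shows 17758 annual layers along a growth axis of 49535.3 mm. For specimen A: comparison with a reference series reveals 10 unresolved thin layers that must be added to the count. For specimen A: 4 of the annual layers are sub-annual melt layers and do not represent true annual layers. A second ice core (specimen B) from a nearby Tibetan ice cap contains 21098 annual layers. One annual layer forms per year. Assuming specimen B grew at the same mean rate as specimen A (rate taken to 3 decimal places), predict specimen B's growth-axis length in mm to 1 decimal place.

Specimen A: correcting the raw count gives 17758 − 4 + 10 = 17764 true annual layers.
A: Extension rate ≈ 49535.3 / 17764 = 2.789 mm/yr.
For B, 2.789 mm/year × 21098 years = 58842.3 mm.

58842.3 mm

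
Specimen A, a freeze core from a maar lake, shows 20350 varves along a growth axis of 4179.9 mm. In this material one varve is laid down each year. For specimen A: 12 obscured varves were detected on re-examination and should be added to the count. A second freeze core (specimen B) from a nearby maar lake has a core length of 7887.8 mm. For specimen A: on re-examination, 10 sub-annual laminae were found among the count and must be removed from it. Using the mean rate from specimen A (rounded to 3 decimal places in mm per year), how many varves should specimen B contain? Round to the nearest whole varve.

Specimen A: true varve count = 20350 − 10 + 12 = 20352.
A: 4179.9 mm over 20352 years gives 4179.9 / 20352 ≈ 0.205 mm per year.
Specimen B: 7887.8 mm / 0.205 mm per year = 38477.07 years ≈ 38477 varves.

38477 varves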